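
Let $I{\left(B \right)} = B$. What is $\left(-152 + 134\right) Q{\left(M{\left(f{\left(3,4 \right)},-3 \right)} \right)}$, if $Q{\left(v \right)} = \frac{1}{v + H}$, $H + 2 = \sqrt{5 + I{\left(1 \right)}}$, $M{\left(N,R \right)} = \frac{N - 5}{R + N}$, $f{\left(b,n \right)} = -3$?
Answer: $- \frac{54}{25} - \frac{81 \sqrt{6}}{25} \approx -10.096$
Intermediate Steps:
$M{\left(N,R \right)} = \frac{-5 + N}{N + R}$
$H = -2 + \sqrt{6}$ ($H = -2 + \sqrt{5 + 1} = -2 + \sqrt{6} \approx 0.44949$)
$Q{\left(v \right)} = \frac{1}{-2 + v + \sqrt{6}}$ ($Q{\left(v \right)} = \frac{1}{v - \left(2 - \sqrt{6}\right)} = \frac{1}{-2 + v + \sqrt{6}}$)
$\left(-152 + 134\right) Q{\left(M{\left(f{\left(3,4 \right)},-3 \right)} \right)} = \frac{-152 + 134}{-2 + \frac{-5 - 3}{-3 - 3} + \sqrt{6}} = - \frac{18}{-2 + \frac{1}{-6} \left(-8\right) + \sqrt{6}} = - \frac{18}{-2 - - \frac{4}{3} + \sqrt{6}} = - \frac{18}{-2 + \frac{4}{3} + \sqrt{6}} = - \frac{18}{- \frac{2}{3} + \sqrt{6}}$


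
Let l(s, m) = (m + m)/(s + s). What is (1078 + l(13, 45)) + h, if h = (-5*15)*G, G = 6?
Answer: 8209/13 ≈ 631.46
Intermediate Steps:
l(s, m) = m/s (l(s, m) = (2*m)/((2*s)) = (2*m)*(1/(2*s)) = m/s)
h = -450 (h = -5*15*6 = -75*6 = -450)
(1078 + l(13, 45)) + h = (1078 + 45/13) - 450 = 14059/13 - 450 = 8209/13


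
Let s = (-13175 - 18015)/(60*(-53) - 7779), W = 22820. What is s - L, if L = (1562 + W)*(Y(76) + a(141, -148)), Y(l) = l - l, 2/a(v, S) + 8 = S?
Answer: 1152287/3653 ≈ 315.44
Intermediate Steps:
a(v, S) = 2/(-8 + S)
Y(l) = 0
L = -12191/39 (L = (1562 + 22820)*(0 + 2/(-8 - 148)) = 24382*(0 + 2/(-156)) = 24382*(0 + 2*(-1/156)) = 24382*(0 - 1/78) = 24382*(-1/78) = -12191/39 ≈ -312.59)
s = 31190/10959 (s = -31190/(-3180 - 7779) = -31190/(-10959) = -31190*(-1/10959) = 31190/10959 ≈ 2.8461)
s - L = 31190/10959 - 1*(-12191/39) = 31190/10959 + 12191/39 = 1152287/3653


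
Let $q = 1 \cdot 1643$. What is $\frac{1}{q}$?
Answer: $\frac{1}{1643} \approx 0.00060864$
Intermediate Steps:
$q = 1643$
$\frac{1}{q} = \frac{1}{1643}$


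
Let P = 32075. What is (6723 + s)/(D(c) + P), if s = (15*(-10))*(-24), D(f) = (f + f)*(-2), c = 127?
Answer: 10323/31567 ≈ 0.32702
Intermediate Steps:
D(f) = -4*f (D(f) = (2*f)*(-2) = -4*f)
s = 3600 (s = -150*(-24) = 3600)
(6723 + s)/(D(c) + P) = (6723 + 3600)/(-4*127 + 32075) = 10323/(-508 + 32075) = 10323/31567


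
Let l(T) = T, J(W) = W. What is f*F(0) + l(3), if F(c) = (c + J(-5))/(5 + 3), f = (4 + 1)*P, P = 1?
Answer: -⅛ ≈ -0.12500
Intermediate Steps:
f = 5 (f = (4 + 1)*1 = 5*1 = 5)
F(c) = -5/8 + c/8 (F(c) = (c - 5)/(5 + 3) = (-5 + c)/8 = (-5 + c)*(⅛) = -5/8 + c/8)
f*F(0) + l(3) = 5*(-5/8 + (⅛)*0) + 3 = 5*(-5/8 + 0) + 3 = 5*(-5/8) + 3 = -25/8 + 3 = -⅛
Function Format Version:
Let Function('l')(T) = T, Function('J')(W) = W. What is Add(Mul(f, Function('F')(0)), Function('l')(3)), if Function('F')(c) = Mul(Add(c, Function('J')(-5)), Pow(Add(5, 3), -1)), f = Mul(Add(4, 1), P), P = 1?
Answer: Rational(-1, 8) ≈ -0.12500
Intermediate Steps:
f = 5 (f = Mul(Add(4, 1), 1) = Mul(5, 1) = 5)
Function('F')(c) = Add(Rational(-5, 8), Mul(Rational(1, 8), c)) (Function('F')(c) = Mul(Add(c, -5), Pow(Add(5, 3), -1)) = Mul(Add(-5, c), Pow(8, -1)) = Mul(Add(-5, c), Rational(1, 8)) = Add(Rational(-5, 8), Mul(Rational(1, 8), c)))
Add(Mul(f, Function('F')(0)), Function('l')(3)) = Add(Mul(5, Add(Rational(-5, 8), Mul(Rational(1, 8), 0))), 3) = Add(Mul(5, Add(Rational(-5, 8), 0)), 3) = Add(Mul(5, Rational(-5, 8)), 3) = Add(Rational(-25, 8), 3) = Rational(-1, 8)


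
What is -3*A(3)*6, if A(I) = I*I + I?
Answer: -216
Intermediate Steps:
A(I) = I + I² (A(I) = I² + I = I + I²)
-3*A(3)*6 = -9*(1 + 3)*6 = -9*4*6 = -3*12*6 = -36*6 = -216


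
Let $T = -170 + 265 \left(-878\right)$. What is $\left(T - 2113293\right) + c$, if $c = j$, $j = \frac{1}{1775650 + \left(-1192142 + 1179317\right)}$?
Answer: $- \frac{4135821905724}{1762825} \approx -2.3461 \cdot 10^{6}$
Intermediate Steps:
$j = \frac{1}{1762825}$ ($j = \frac{1}{1775650 - 12825} = \frac{1}{1762825} \approx 5.6727 \cdot 10^{-7}$)
$c = \frac{1}{1762825} \approx 5.6727 \cdot 10^{-7}$
$T = -232840$ ($T = -170 - 232670 = -232840$)
$\left(T - 2113293\right) + c = \left(-232840 - 2113293\right) + \frac{1}{1762825} = -2346133 + \frac{1}{1762825} = - \frac{4135821905724}{1762825}$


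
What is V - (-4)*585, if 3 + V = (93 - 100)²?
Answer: 2386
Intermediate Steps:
V = 46 (V = -3 + (93 - 100)² = -3 + (-7)² = -3 + 49 = 46)
V - (-4)*585 = 46 - (-4)*585 = 46 - 1*(-2340) = 46 + 2340 = 2386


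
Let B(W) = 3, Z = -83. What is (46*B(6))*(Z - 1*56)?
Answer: -19182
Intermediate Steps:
(46*B(6))*(Z - 1*56) = (46*3)*(-83 - 1*56) = 138*(-83 - 56) = 138*(-139) = -19182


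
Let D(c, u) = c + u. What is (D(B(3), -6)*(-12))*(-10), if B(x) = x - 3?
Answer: -720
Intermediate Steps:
B(x) = -3 + x
(D(B(3), -6)*(-12))*(-10) = (((-3 + 3) - 6)*(-12))*(-10) = ((0 - 6)*(-12))*(-10) = -6*(-12)*(-10) = 72*(-10) = -720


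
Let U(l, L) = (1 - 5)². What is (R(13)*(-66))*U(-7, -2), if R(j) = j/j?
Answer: -1056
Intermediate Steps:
U(l, L) = 16 (U(l, L) = (-4)² = 16)
R(j) = 1
(R(13)*(-66))*U(-7, -2) = (1*(-66))*16 = -66*16 = -1056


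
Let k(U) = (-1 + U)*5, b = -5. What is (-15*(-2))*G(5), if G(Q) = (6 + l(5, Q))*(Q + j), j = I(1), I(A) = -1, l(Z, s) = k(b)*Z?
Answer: -17280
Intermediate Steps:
k(U) = -5 + 5*U
l(Z, s) = -30*Z (l(Z, s) = (-5 + 5*(-5))*Z = (-5 - 25)*Z = -30*Z)
j = -1
G(Q) = 144 - 144*Q (G(Q) = (6 - 30*5)*(Q - 1) = (6 - 150)*(-1 + Q) = -144*(-1 + Q) = 144 - 144*Q)
(-15*(-2))*G(5) = (-15*(-2))*(144 - 144*5) = 30*(144 - 720) = 30*(-576) = -17280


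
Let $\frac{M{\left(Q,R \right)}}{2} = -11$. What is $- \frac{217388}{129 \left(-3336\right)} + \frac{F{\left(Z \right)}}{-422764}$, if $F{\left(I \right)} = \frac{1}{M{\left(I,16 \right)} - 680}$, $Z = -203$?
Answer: $\frac{896062255189}{1773856020456} \approx 0.50515$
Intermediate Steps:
$M{\left(Q,R \right)} = -22$ ($M{\left(Q,R \right)} = 2 \left(-11\right) = -22$)
$F{\left(I \right)} = - \frac{1}{702}$ ($F{\left(I \right)} = \frac{1}{-22 - 680} = \frac{1}{-702} = - \frac{1}{702}$)
$- \frac{217388}{129 \left(-3336\right)} + \frac{F{\left(Z \right)}}{-422764} = - \frac{217388}{129 \left(-3336\right)} - \frac{1}{702 \left(-422764\right)} = - \frac{217388}{-430344} - - \frac{1}{296780328} = \left(-217388\right) \left(- \frac{1}{430344}\right) + \frac{1}{296780328} = \frac{54347}{107586} + \frac{1}{296780328} = \frac{896062255189}{1773856020456}$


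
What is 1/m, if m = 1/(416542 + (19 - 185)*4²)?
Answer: 413886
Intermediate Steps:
m = 1/413886 (m = 1/(416542 - 166*16) = 1/(416542 - 2656) = 1/413886 ≈ 2.4161e-6)
1/m = 1/(1/413886) = 413886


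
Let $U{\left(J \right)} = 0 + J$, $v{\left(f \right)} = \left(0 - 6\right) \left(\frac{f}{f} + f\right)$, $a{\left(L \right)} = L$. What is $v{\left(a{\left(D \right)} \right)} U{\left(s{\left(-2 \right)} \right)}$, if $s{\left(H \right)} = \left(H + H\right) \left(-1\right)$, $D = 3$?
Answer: $-96$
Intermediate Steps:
$v{\left(f \right)} = -6 - 6 f$ ($v{\left(f \right)} = - 6 \left(1 + f\right) = -6 - 6 f$)
$s{\left(H \right)} = - 2 H$ ($s{\left(H \right)} = 2 H \left(-1\right) = - 2 H$)
$U{\left(J \right)} = J$
$v{\left(a{\left(D \right)} \right)} U{\left(s{\left(-2 \right)} \right)} = \left(-6 - 18\right) \left(\left(-2\right) \left(-2\right)\right) = \left(-6 - 18\right) 4 = \left(-24\right) 4 = -96$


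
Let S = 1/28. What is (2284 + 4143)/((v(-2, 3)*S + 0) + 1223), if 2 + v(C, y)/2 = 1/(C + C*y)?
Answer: 719824/136959 ≈ 5.2558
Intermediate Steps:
S = 1/28 ≈ 0.035714
v(C, y) = -4 + 2/(C + C*y)
(2284 + 4143)/((v(-2, 3)*S + 0) + 1223) = (2284 + 4143)/(((2*(1 - 2*(-2) - 2*(-2)*3)/(-2*(1 + 3)))*(1/28) + 0) + 1223) = 6427/(((2*(-½)*(1 + 4 + 12)/4)*(1/28) + 0) + 1223) = 6427/(((2*(-½)*(¼)*17)*(1/28) + 0) + 1223) = 6427/((-17/4*1/28 + 0) + 1223) = 6427/((-17/112 + 0) + 1223) = 6427/(-17/112 + 1223) = 6427/(136959/112) = 6427*(112/136959) = 719824/136959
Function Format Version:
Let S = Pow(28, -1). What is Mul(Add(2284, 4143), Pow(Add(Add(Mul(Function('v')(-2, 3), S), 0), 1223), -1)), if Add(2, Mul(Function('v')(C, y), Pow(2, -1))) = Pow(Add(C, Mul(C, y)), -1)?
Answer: Rational(719824, 136959) ≈ 5.2558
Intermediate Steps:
S = Rational(1, 28) ≈ 0.035714
Function('v')(C, y) = Add(-4, Mul(2, Pow(Add(C, Mul(C, y)), -1)))
Mul(Add(2284, 4143), Pow(Add(Add(Mul(Function('v')(-2, 3), S), 0), 1223), -1)) = Mul(Add(2284, 4143), Pow(Add(Add(Mul(Mul(2, Pow(-2, -1), Pow(Add(1, 3), -1), Add(1, Mul(-2, -2), Mul(-2, -2, 3))), Rational(1, 28)), 0), 1223), -1)) = Mul(6427, Pow(Add(Add(Mul(Mul(2, Rational(-1, 2), Pow(4, -1), Add(1, 4, 12)), Rational(1, 28)), 0), 1223), -1)) = Mul(6427, Pow(Add(Add(Mul(Mul(2, Rational(-1, 2), Rational(1, 4), 17), Rational(1, 28)), 0), 1223), -1)) = Mul(6427, Pow(Add(Add(Mul(Rational(-17, 4), Rational(1, 28)), 0), 1223), -1)) = Mul(6427, Pow(Add(Add(Rational(-17, 112), 0), 1223), -1)) = Mul(6427, Pow(Add(Rational(-17, 112), 1223), -1)) = Mul(6427, Pow(Rational(136959, 112), -1)) = Mul(6427, Rational(112, 136959)) = Rational(719824, 136959)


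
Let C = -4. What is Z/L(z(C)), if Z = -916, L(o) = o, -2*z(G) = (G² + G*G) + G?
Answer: 458/7 ≈ 65.429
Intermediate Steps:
z(G) = -G² - G/2 (z(G) = -((G² + G*G) + G)/2 = -((G² + G²) + G)/2 = -(2*G² + G)/2 = -(G + 2*G²)/2 = -G² - G/2)
Z/L(z(C)) = -916*1/(4*(½ - 4)) = -916/((-1*(-4)*(-7/2))) = -916/(-14) = -916*(-1/14) = 458/7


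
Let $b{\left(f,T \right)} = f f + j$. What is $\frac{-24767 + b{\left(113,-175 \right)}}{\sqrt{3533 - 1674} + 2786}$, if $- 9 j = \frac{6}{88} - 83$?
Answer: $- \frac{6613349687}{1536467526} + \frac{61718267 \sqrt{11}}{3072935052} \approx -4.2376$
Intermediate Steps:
$j = \frac{3649}{396}$ ($j = - \frac{\frac{6}{88} - 83}{9} = - \frac{6 \cdot \frac{1}{88} - 83}{9} = - \frac{\frac{3}{44} - 83}{9} = \left(- \frac{1}{9}\right) \left(- \frac{3649}{44}\right) = \frac{3649}{396} \approx 9.2146$)
$b{\left(f,T \right)} = \frac{3649}{396} + f^{2}$ ($b{\left(f,T \right)} = f f + \frac{3649}{396} = f^{2} + \frac{3649}{396} = \frac{3649}{396} + f^{2}$)
$\frac{-24767 + b{\left(113,-175 \right)}}{\sqrt{3533 - 1674} + 2786} = \frac{-24767 + \left(\frac{3649}{396} + 113^{2}\right)}{\sqrt{3533 - 1674} + 2786} = \frac{-24767 + \left(\frac{3649}{396} + 12769\right)}{\sqrt{1859} + 2786} = \frac{-24767 + \frac{5060173}{396}}{13 \sqrt{11} + 2786} = - \frac{4747559}{396 \left(2786 + 13 \sqrt{11}\right)}$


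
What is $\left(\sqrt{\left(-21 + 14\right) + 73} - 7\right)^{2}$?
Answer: $\left(7 - \sqrt{66}\right)^{2} \approx 1.2635$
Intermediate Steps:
$\left(\sqrt{\left(-21 + 14\right) + 73} - 7\right)^{2} = \left(\sqrt{-7 + 73} - 7\right)^{2} = \left(\sqrt{66} - 7\right)^{2} = \left(-7 + \sqrt{66}\right)^{2}$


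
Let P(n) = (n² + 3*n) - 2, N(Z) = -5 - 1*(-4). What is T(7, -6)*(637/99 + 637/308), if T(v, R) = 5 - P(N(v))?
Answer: 3367/44 ≈ 76.523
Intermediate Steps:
N(Z) = -1 (N(Z) = -5 + 4 = -1)
P(n) = -2 + n² + 3*n
T(v, R) = 9 (T(v, R) = 5 - (-2 + (-1)² + 3*(-1)) = 5 - (-2 + 1 - 3) = 5 - 1*(-4) = 5 + 4 = 9)
T(7, -6)*(637/99 + 637/308) = 9*(637/99 + 637/308) = 9*(637*(1/99) + 637*(1/308)) = 9*(637/99 + 91/44) = 9*(3367/396) = 3367/44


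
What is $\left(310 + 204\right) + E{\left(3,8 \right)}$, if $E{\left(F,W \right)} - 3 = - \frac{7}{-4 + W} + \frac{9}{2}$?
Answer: $\frac{2079}{4} \approx 519.75$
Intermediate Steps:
$E{\left(F,W \right)} = \frac{15}{2} - \frac{7}{-4 + W}$ ($E{\left(F,W \right)} = 3 + \left(- \frac{7}{-4 + W} + \frac{9}{2}\right) = 3 + \left(\frac{9}{2} - \frac{7}{-4 + W}\right) = \frac{15}{2} - \frac{7}{-4 + W}$)
$\left(310 + 204\right) + E{\left(3,8 \right)} = \left(310 + 204\right) + \frac{-74 + 15 \cdot 8}{2 \left(-4 + 8\right)} = 514 + \frac{-74 + 120}{2 \cdot 4} = 514 + \frac{1}{2} \cdot \frac{1}{4} \cdot 46 = 514 + \frac{23}{4} = \frac{2079}{4}$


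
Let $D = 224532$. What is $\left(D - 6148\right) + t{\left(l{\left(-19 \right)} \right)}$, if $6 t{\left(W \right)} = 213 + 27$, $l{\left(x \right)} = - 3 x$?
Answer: $218424$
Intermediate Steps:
$t{\left(W \right)} = 40$ ($t{\left(W \right)} = \frac{213 + 27}{6} = \frac{1}{6} \cdot 240 = 40$)
$\left(D - 6148\right) + t{\left(l{\left(-19 \right)} \right)} = \left(224532 - 6148\right) + 40 = 218384 + 40 = 218424$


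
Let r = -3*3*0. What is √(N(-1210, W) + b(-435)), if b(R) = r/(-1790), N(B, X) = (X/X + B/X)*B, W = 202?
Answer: 132*√3535/101 ≈ 77.705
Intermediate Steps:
N(B, X) = B*(1 + B/X) (N(B, X) = (1 + B/X)*B = B*(1 + B/X))
r = 0 (r = -9*0 = 0)
b(R) = 0 (b(R) = 0/(-1790) = 0*(-1/1790) = 0)
√(N(-1210, W) + b(-435)) = √(-1210*(-1210 + 202)/202 + 0) = √(-1210*1/202*(-1008) + 0) = √(609840/101 + 0) = √(609840/101) = 132*√3535/101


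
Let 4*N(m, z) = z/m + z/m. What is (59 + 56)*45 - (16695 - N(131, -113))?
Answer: -3018353/262 ≈ -11520.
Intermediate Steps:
N(m, z) = z/(2*m) (N(m, z) = (z/m + z/m)/4 = (2*z/m)/4 = z/(2*m))
(59 + 56)*45 - (16695 - N(131, -113)) = (59 + 56)*45 - (16695 - (-113)/(2*131)) = 115*45 - (16695 - (-113)/(2*131)) = 5175 - (16695 - 1*(-113/262)) = 5175 - (16695 + 113/262) = 5175 - 1*4374203/262 = 5175 - 4374203/262 = -3018353/262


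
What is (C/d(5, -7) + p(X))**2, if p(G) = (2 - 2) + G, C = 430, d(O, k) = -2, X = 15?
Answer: 40000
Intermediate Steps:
p(G) = G (p(G) = 0 + G = G)
(C/d(5, -7) + p(X))**2 = (430/(-2) + 15)**2 = (430*(-1/2) + 15)**2 = (-215 + 15)**2 = (-200)**2 = 40000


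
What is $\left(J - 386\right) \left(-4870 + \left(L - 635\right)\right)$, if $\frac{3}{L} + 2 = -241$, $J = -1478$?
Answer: $\frac{831168784}{81} \approx 1.0261 \cdot 10^{7}$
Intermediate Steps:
$L = - \frac{1}{81}$ ($L = \frac{3}{-2 - 241} = \frac{3}{-243} = 3 \left(- \frac{1}{243}\right) = - \frac{1}{81} \approx -0.012346$)
$\left(J - 386\right) \left(-4870 + \left(L - 635\right)\right) = \left(-1478 - 386\right) \left(-4870 - \frac{51436}{81}\right) = - 1864 \left(-4870 - \frac{51436}{81}\right) = \left(-1864\right) \left(- \frac{445906}{81}\right) = \frac{831168784}{81}$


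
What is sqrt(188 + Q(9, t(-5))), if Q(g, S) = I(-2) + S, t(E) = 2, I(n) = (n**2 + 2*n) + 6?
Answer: 14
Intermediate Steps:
I(n) = 6 + n**2 + 2*n
Q(g, S) = 6 + S (Q(g, S) = (6 + (-2)**2 + 2*(-2)) + S = (6 + 4 - 4) + S = 6 + S)
sqrt(188 + Q(9, t(-5))) = sqrt(188 + (6 + 2)) = sqrt(188 + 8) = sqrt(196) = 14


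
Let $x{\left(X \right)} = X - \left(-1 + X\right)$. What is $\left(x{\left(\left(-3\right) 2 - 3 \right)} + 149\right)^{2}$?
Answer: $22500$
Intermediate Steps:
$x{\left(X \right)} = 1$
$\left(x{\left(\left(-3\right) 2 - 3 \right)} + 149\right)^{2} = \left(1 + 149\right)^{2} = 150^{2} = 22500$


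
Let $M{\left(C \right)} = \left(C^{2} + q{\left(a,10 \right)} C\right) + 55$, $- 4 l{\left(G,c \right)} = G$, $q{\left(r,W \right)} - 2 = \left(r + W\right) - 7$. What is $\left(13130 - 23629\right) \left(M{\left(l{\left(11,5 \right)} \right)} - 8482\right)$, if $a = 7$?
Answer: $\frac{1419874261}{16} \approx 8.8742 \cdot 10^{7}$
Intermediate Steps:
$q{\left(r,W \right)} = -5 + W + r$ ($q{\left(r,W \right)} = 2 - \left(7 - W - r\right) = 2 + \left(-7 + W + r\right) = -5 + W + r$)
$l{\left(G,c \right)} = - \frac{G}{4}$
$M{\left(C \right)} = 55 + C^{2} + 12 C$ ($M{\left(C \right)} = \left(C^{2} + \left(-5 + 10 + 7\right) C\right) + 55 = \left(C^{2} + 12 C\right) + 55 = 55 + C^{2} + 12 C$)
$\left(13130 - 23629\right) \left(M{\left(l{\left(11,5 \right)} \right)} - 8482\right) = \left(13130 - 23629\right) \left(\left(55 + \left(\left(- \frac{1}{4}\right) 11\right)^{2} + 12 \left(\left(- \frac{1}{4}\right) 11\right)\right) - 8482\right) = - 10499 \left(\left(55 + \left(- \frac{11}{4}\right)^{2} + 12 \left(- \frac{11}{4}\right)\right) - 8482\right) = - 10499 \left(\left(55 + \frac{121}{16} - 33\right) - 8482\right) = - 10499 \left(\frac{473}{16} - 8482\right) = \left(-10499\right) \left(- \frac{135239}{16}\right) = \frac{1419874261}{16}$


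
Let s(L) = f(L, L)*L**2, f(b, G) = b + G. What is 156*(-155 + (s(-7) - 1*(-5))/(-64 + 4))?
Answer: -112047/5 ≈ -22409.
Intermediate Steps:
f(b, G) = G + b
s(L) = 2*L**3 (s(L) = (L + L)*L**2 = (2*L)*L**2 = 2*L**3)
156*(-155 + (s(-7) - 1*(-5))/(-64 + 4)) = 156*(-155 + (2*(-7)**3 - 1*(-5))/(-64 + 4)) = 156*(-155 + (2*(-343) + 5)/(-60)) = 156*(-155 + (-686 + 5)*(-1/60)) = 156*(-155 - 681*(-1/60)) = 156*(-155 + 227/20) = 156*(-2873/20) = -112047/5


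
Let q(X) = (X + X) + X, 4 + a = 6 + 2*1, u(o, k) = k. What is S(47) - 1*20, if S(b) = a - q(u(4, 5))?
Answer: -31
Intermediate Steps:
a = 4 (a = -4 + (6 + 2*1) = -4 + (6 + 2) = -4 + 8 = 4)
q(X) = 3*X (q(X) = 2*X + X = 3*X)
S(b) = -11 (S(b) = 4 - 3*5 = 4 - 1*15 = 4 - 15 = -11)
S(47) - 1*20 = -11 - 1*20 = -11 - 20 = -31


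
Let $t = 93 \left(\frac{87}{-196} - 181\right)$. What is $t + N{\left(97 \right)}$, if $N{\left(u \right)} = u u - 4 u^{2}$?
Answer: $- \frac{8839851}{196} \approx -45101.0$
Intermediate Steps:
$t = - \frac{3307359}{196}$ ($t = 93 \left(87 \left(- \frac{1}{196}\right) - 181\right) = 93 \left(- \frac{87}{196} - 181\right) = 93 \left(- \frac{35563}{196}\right) = - \frac{3307359}{196} \approx -16874.0$)
$N{\left(u \right)} = - 3 u^{2}$ ($N{\left(u \right)} = u^{2} - 4 u^{2} = - 3 u^{2}$)
$t + N{\left(97 \right)} = - \frac{3307359}{196} - 3 \cdot 97^{2} = - \frac{3307359}{196} - 28227 = - \frac{8839851}{196}$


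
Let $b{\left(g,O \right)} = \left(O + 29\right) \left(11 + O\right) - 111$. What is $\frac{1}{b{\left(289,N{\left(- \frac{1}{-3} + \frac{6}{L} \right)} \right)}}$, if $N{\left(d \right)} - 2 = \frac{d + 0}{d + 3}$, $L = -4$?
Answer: $\frac{121}{31993} \approx 0.0037821$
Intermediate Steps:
$N{\left(d \right)} = 2 + \frac{d}{3 + d}$ ($N{\left(d \right)} = 2 + \frac{d + 0}{d + 3} = 2 + \frac{d}{3 + d}$)
$b{\left(g,O \right)} = -111 + \left(11 + O\right) \left(29 + O\right)$ ($b{\left(g,O \right)} = \left(29 + O\right) \left(11 + O\right) - 111 = \left(11 + O\right) \left(29 + O\right) - 111 = -111 + \left(11 + O\right) \left(29 + O\right)$)
$\frac{1}{b{\left(289,N{\left(- \frac{1}{-3} + \frac{6}{L} \right)} \right)}} = \frac{1}{208 + \left(\frac{3 \left(2 + \left(- \frac{1}{-3} + \frac{6}{-4}\right)\right)}{3 + \left(- \frac{1}{-3} + \frac{6}{-4}\right)}\right)^{2} + 40 \frac{3 \left(2 + \left(- \frac{1}{-3} + \frac{6}{-4}\right)\right)}{3 + \left(- \frac{1}{-3} + \frac{6}{-4}\right)}} = \frac{1}{208 + \left(\frac{3 \left(2 + \left(\left(-1\right) \left(- \frac{1}{3}\right) + 6 \left(- \frac{1}{4}\right)\right)\right)}{3 + \left(\left(-1\right) \left(- \frac{1}{3}\right) + 6 \left(- \frac{1}{4}\right)\right)}\right)^{2} + 40 \frac{3 \left(2 + \left(\left(-1\right) \left(- \frac{1}{3}\right) + 6 \left(- \frac{1}{4}\right)\right)\right)}{3 + \left(\left(-1\right) \left(- \frac{1}{3}\right) + 6 \left(- \frac{1}{4}\right)\right)}} = \frac{1}{208 + \left(\frac{3 \left(2 + \left(\frac{1}{3} - \frac{3}{2}\right)\right)}{3 + \left(\frac{1}{3} - \frac{3}{2}\right)}\right)^{2} + 40 \frac{3 \left(2 + \left(\frac{1}{3} - \frac{3}{2}\right)\right)}{3 + \left(\frac{1}{3} - \frac{3}{2}\right)}} = \frac{1}{208 + \left(\frac{3 \left(2 - \frac{7}{6}\right)}{3 - \frac{7}{6}}\right)^{2} + 40 \frac{3 \left(2 - \frac{7}{6}\right)}{3 - \frac{7}{6}}} = \frac{1}{208 + \left(3 \frac{1}{\frac{11}{6}} \cdot \frac{5}{6}\right)^{2} + 40 \cdot 3 \frac{1}{\frac{11}{6}} \cdot \frac{5}{6}} = \frac{1}{208 + \left(3 \cdot \frac{6}{11} \cdot \frac{5}{6}\right)^{2} + 40 \cdot 3 \cdot \frac{6}{11} \cdot \frac{5}{6}} = \frac{1}{208 + \left(\frac{15}{11}\right)^{2} + 40 \cdot \frac{15}{11}} = \frac{1}{208 + \frac{225}{121} + \frac{600}{11}} = \frac{1}{\frac{31993}{121}} = \frac{121}{31993}$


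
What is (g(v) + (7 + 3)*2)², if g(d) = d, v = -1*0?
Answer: 400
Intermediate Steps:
v = 0
(g(v) + (7 + 3)*2)² = (0 + (7 + 3)*2)² = (0 + 10*2)² = (0 + 20)² = 20² = 400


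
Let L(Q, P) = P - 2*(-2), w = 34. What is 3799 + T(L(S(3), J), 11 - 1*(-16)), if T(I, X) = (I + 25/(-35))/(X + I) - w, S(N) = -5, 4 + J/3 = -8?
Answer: 132004/35 ≈ 3771.5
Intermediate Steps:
J = -36 (J = -12 + 3*(-8) = -12 - 24 = -36)
L(Q, P) = 4 + P (L(Q, P) = P + 4 = 4 + P)
T(I, X) = -34 + (-5/7 + I)/(I + X) (T(I, X) = (I + 25/(-35))/(X + I) - 1*34 = (I + 25*(-1/35))/(I + X) - 34 = (I - 5/7)/(I + X) - 34 = (-5/7 + I)/(I + X) - 34 = -34 + (-5/7 + I)/(I + X))
3799 + T(L(S(3), J), 11 - 1*(-16)) = 3799 + (-5/7 - 34*(11 - 1*(-16)) - 33*(4 - 36))/((4 - 36) + (11 - 1*(-16))) = 3799 + (-5/7 - 34*(11 + 16) - 33*(-32))/(-32 + (11 + 16)) = 3799 + (-5/7 - 34*27 + 1056)/(-32 + 27) = 3799 + (-5/7 - 918 + 1056)/(-5) = 3799 - ⅕*961/7 = 3799 - 961/35 = 132004/35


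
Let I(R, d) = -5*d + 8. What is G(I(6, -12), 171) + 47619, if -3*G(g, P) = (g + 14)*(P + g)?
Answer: 123259/3 ≈ 41086.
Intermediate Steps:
I(R, d) = 8 - 5*d
G(g, P) = -(14 + g)*(P + g)/3 (G(g, P) = -(g + 14)*(P + g)/3 = -(14 + g)*(P + g)/3)
G(I(6, -12), 171) + 47619 = (-14/3*171 - 14*(8 - 5*(-12))/3 - (8 - 5*(-12))²/3 - ⅓*171*(8 - 5*(-12))) + 47619 = (-798 - 14*(8 + 60)/3 - (8 + 60)²/3 - ⅓*171*(8 + 60)) + 47619 = (-798 - 14/3*68 - ⅓*68² - ⅓*171*68) + 47619 = (-798 - 952/3 - ⅓*4624 - 3876) + 47619 = (-798 - 952/3 - 4624/3 - 3876) + 47619 = -19598/3 + 47619 = 123259/3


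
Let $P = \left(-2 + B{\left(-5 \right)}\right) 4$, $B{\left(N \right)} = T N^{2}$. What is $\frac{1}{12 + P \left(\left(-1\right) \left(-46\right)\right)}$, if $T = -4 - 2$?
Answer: $- \frac{1}{27956} \approx -3.577 \cdot 10^{-5}$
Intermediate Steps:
$T = -6$ ($T = -4 - 2 = -6$)
$B{\left(N \right)} = - 6 N^{2}$
$P = -608$ ($P = \left(-2 - 6 \left(-5\right)^{2}\right) 4 = \left(-2 - 150\right) 4 = \left(-152\right) 4 = -608$)
$\frac{1}{12 + P \left(\left(-1\right) \left(-46\right)\right)} = \frac{1}{12 - 608 \left(\left(-1\right) \left(-46\right)\right)} = \frac{1}{12 - 27968} = \frac{1}{-27956} = - \frac{1}{27956}$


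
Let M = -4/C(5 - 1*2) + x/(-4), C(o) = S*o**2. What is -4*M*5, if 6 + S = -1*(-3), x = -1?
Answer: -215/27 ≈ -7.9630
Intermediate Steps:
S = -3 (S = -6 - 1*(-3) = -6 + 3 = -3)
C(o) = -3*o**2
M = 43/108 (M = -4*(-1/(3*(5 - 1*2)**2)) - 1/(-4) = -4*(-1/(3*(5 - 2)**2)) - 1*(-1/4) = -4/((-3*3**2)) + 1/4 = -4/((-3*9)) + 1/4 = -4/(-27) + 1/4 = -4*(-1/27) + 1/4 = 4/27 + 1/4 = 43/108 ≈ 0.39815)
-4*M*5 = -4*43/108*5 = -43/27*5 = -215/27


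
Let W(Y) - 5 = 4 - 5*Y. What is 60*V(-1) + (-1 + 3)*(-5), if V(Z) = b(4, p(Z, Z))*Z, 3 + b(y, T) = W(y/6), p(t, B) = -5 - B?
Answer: -170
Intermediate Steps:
W(Y) = 9 - 5*Y (W(Y) = 5 + (4 - 5*Y) = 9 - 5*Y)
b(y, T) = 6 - 5*y/6 (b(y, T) = -3 + (9 - 5*y/6) = 6 - 5*y/6)
V(Z) = 8*Z/3 (V(Z) = (6 - ⅚*4)*Z = (6 - 10/3)*Z = 8*Z/3)
60*V(-1) + (-1 + 3)*(-5) = 60*((8/3)*(-1)) + (-1 + 3)*(-5) = 60*(-8/3) + 2*(-5) = -160 - 10 = -170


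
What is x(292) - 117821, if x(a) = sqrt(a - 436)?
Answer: -117821 + 12*I ≈ -1.1782e+5 + 12.0*I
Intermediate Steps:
x(a) = sqrt(-436 + a)
x(292) - 117821 = sqrt(-436 + 292) - 117821 = sqrt(-144) - 117821 = 12*I - 117821 = -117821 + 12*I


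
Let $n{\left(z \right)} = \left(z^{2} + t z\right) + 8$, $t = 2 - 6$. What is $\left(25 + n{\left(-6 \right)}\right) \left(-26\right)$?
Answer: $-2418$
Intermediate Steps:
$t = -4$ ($t = 2 - 6 = -4$)
$n{\left(z \right)} = 8 + z^{2} - 4 z$ ($n{\left(z \right)} = \left(z^{2} - 4 z\right) + 8 = 8 + z^{2} - 4 z$)
$\left(25 + n{\left(-6 \right)}\right) \left(-26\right) = \left(25 + \left(8 + \left(-6\right)^{2} - -24\right)\right) \left(-26\right) = \left(25 + \left(8 + 36 + 24\right)\right) \left(-26\right) = \left(25 + 68\right) \left(-26\right) = 93 \left(-26\right) = -2418$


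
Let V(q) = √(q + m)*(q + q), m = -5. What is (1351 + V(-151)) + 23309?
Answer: 24660 - 604*I*√39 ≈ 24660.0 - 3772.0*I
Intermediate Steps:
V(q) = 2*q*√(-5 + q) (V(q) = √(q - 5)*(q + q) = √(-5 + q)*(2*q) = 2*q*√(-5 + q))
(1351 + V(-151)) + 23309 = (1351 + 2*(-151)*√(-5 - 151)) + 23309 = (1351 + 2*(-151)*√(-156)) + 23309 = (1351 + 2*(-151)*(2*I*√39)) + 23309 = (1351 - 604*I*√39) + 23309 = 24660 - 604*I*√39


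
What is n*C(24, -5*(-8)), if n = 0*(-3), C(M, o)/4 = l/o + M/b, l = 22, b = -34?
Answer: 0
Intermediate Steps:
C(M, o) = 88/o - 2*M/17 (C(M, o) = 4*(22/o + M/(-34)) = 4*(22/o + M*(-1/34)) = 4*(22/o - M/34) = 88/o - 2*M/17)
n = 0
n*C(24, -5*(-8)) = 0*(88/((-5*(-8))) - 2/17*24) = 0*(88/40 - 48/17) = 0*(88*(1/40) - 48/17) = 0*(11/5 - 48/17) = 0*(-53/85) = 0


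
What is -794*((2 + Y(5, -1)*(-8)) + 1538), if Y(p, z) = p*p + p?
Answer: -1032200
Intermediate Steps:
Y(p, z) = p + p² (Y(p, z) = p² + p = p + p²)
-794*((2 + Y(5, -1)*(-8)) + 1538) = -794*((2 + (5*(1 + 5))*(-8)) + 1538) = -794*((2 + (5*6)*(-8)) + 1538) = -794*((2 + 30*(-8)) + 1538) = -794*((2 - 240) + 1538) = -794*(-238 + 1538) = -794*1300 = -1032200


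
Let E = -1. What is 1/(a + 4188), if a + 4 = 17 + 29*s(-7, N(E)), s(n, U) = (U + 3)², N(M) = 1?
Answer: 1/4665 ≈ 0.00021436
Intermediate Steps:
s(n, U) = (3 + U)²
a = 477 (a = -4 + (17 + 29*(3 + 1)²) = -4 + (17 + 29*4²) = -4 + (17 + 29*16) = -4 + (17 + 464) = -4 + 481 = 477)
1/(a + 4188) = 1/(477 + 4188) = 1/4665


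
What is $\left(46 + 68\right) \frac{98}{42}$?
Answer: $266$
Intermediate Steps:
$\left(46 + 68\right) \frac{98}{42} = 114 \cdot 98 \cdot \frac{1}{42} = 114 \cdot \frac{7}{3} = 266$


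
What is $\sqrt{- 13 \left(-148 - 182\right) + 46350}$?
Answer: $4 \sqrt{3165} \approx 225.03$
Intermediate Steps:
$\sqrt{- 13 \left(-148 - 182\right) + 46350} = \sqrt{\left(-13\right) \left(-330\right) + 46350} = \sqrt{4290 + 46350} = \sqrt{50640} = 4 \sqrt{3165}$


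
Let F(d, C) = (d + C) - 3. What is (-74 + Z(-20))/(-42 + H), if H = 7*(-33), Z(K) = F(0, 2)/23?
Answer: 131/483 ≈ 0.27122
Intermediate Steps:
F(d, C) = -3 + C + d (F(d, C) = (C + d) - 3 = -3 + C + d)
Z(K) = -1/23 (Z(K) = (-3 + 2 + 0)/23 = -1*1/23 = -1/23)
H = -231
(-74 + Z(-20))/(-42 + H) = (-74 - 1/23)/(-42 - 231) = -1703/23/(-273) = -1703/23*(-1/273) = 131/483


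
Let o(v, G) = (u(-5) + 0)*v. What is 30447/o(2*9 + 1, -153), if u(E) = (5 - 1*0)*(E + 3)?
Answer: -30447/190 ≈ -160.25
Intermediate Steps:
u(E) = 15 + 5*E (u(E) = (5 + 0)*(3 + E) = 5*(3 + E) = 15 + 5*E)
o(v, G) = -10*v (o(v, G) = ((15 + 5*(-5)) + 0)*v = ((15 - 25) + 0)*v = (-10 + 0)*v = -10*v)
30447/o(2*9 + 1, -153) = 30447/((-10*(2*9 + 1))) = 30447/((-10*(18 + 1))) = 30447/((-10*19)) = 30447/(-190) = 30447*(-1/190) = -30447/190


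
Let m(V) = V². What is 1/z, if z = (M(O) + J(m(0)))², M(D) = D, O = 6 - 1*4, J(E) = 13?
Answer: 1/225 ≈ 0.0044444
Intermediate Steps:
O = 2 (O = 6 - 4 = 2)
z = 225 (z = (2 + 13)² = 15² = 225)
1/z = 1/225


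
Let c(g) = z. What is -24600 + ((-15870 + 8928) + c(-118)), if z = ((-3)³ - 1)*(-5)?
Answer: -31402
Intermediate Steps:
z = 140 (z = (-27 - 1)*(-5) = -28*(-5) = 140)
c(g) = 140
-24600 + ((-15870 + 8928) + c(-118)) = -24600 + ((-15870 + 8928) + 140) = -24600 + (-6942 + 140) = -24600 - 6802 = -31402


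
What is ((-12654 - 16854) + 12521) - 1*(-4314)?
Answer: -12673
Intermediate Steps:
((-12654 - 16854) + 12521) - 1*(-4314) = (-29508 + 12521) + 4314 = -16987 + 4314 = -12673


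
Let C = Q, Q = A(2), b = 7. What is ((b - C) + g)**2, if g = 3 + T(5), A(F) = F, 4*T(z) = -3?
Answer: 841/16 ≈ 52.563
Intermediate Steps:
T(z) = -3/4 (T(z) = (1/4)*(-3) = -3/4)
g = 9/4 (g = 3 - 3/4 = 9/4 ≈ 2.2500)
Q = 2
C = 2
((b - C) + g)**2 = ((7 - 1*2) + 9/4)**2 = ((7 - 2) + 9/4)**2 = (5 + 9/4)**2 = (29/4)**2 = 841/16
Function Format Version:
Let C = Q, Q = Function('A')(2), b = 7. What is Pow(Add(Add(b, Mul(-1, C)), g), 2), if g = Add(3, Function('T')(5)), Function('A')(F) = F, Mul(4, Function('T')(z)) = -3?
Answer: Rational(841, 16) ≈ 52.563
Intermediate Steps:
Function('T')(z) = Rational(-3, 4) (Function('T')(z) = Mul(Rational(1, 4), -3) = Rational(-3, 4))
g = Rational(9, 4) (g = Add(3, Rational(-3, 4)) = Rational(9, 4) ≈ 2.2500)
Q = 2
C = 2
Pow(Add(Add(b, Mul(-1, C)), g), 2) = Pow(Add(Add(7, Mul(-1, 2)), Rational(9, 4)), 2) = Pow(Add(Add(7, -2), Rational(9, 4)), 2) = Pow(Add(5, Rational(9, 4)), 2) = Pow(Rational(29, 4), 2) = Rational(841, 16)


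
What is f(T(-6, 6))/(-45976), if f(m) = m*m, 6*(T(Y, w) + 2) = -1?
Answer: -169/1655136 ≈ -0.00010211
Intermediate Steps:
T(Y, w) = -13/6 (T(Y, w) = -2 + (⅙)*(-1) = -2 - ⅙ = -13/6)
f(m) = m²
f(T(-6, 6))/(-45976) = (-13/6)²/(-45976) = (169/36)*(-1/45976) = -169/1655136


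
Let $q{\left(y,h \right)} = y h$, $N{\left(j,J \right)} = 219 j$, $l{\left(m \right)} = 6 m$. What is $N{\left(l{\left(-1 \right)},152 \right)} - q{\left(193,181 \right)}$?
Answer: $-36247$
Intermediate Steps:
$q{\left(y,h \right)} = h y$
$N{\left(l{\left(-1 \right)},152 \right)} - q{\left(193,181 \right)} = 219 \cdot 6 \left(-1\right) - 181 \cdot 193 = 219 \left(-6\right) - 34933 = -1314 - 34933 = -36247$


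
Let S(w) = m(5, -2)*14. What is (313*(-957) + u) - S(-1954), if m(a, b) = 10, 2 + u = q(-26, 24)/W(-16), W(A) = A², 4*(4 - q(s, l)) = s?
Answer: -153437675/512 ≈ -2.9968e+5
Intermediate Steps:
q(s, l) = 4 - s/4
u = -1003/512 (u = -2 + (4 - ¼*(-26))/((-16)²) = -2 + (4 + 13/2)/256 = -2 + (21/2)*(1/256) = -2 + 21/512 = -1003/512 ≈ -1.9590)
S(w) = 140 (S(w) = 10*14 = 140)
(313*(-957) + u) - S(-1954) = (313*(-957) - 1003/512) - 1*140 = (-299541 - 1003/512) - 140 = -153365995/512 - 140 = -153437675/512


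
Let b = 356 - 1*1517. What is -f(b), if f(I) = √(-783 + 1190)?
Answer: -√407 ≈ -20.174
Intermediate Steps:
b = -1161 (b = 356 - 1517 = -1161)
f(I) = √407
-f(b) = -√407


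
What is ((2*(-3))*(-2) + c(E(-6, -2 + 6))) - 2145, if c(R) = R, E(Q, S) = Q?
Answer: -2139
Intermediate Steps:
((2*(-3))*(-2) + c(E(-6, -2 + 6))) - 2145 = ((2*(-3))*(-2) - 6) - 2145 = (-6*(-2) - 6) - 2145 = (12 - 6) - 2145 = 6 - 2145 = -2139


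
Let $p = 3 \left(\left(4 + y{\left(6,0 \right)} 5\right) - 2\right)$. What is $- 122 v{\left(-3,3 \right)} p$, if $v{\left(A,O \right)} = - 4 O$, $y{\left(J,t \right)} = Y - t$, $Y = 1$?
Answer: $30744$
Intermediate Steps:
$y{\left(J,t \right)} = 1 - t$
$p = 21$ ($p = 3 \left(\left(4 + \left(1 - 0\right) 5\right) - 2\right) = 3 \left(\left(4 + \left(1 + 0\right) 5\right) - 2\right) = 3 \left(\left(4 + 1 \cdot 5\right) - 2\right) = 3 \left(\left(4 + 5\right) - 2\right) = 3 \left(9 - 2\right) = 3 \cdot 7 = 21$)
$- 122 v{\left(-3,3 \right)} p = - 122 \left(\left(-4\right) 3\right) 21 = \left(-122\right) \left(-12\right) 21 = 1464 \cdot 21 = 30744$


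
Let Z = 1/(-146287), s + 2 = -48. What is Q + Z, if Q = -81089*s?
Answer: 593113327149/146287 ≈ 4.0544e+6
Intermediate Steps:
s = -50 (s = -2 - 48 = -50)
Z = -1/146287 ≈ -6.8359e-6
Q = 4054450 (Q = -81089*(-50) = 4054450)
Q + Z = 4054450 - 1/146287 = 593113327149/146287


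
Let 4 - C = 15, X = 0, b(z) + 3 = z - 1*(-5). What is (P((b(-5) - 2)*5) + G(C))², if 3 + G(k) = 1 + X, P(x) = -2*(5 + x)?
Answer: 1444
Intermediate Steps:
b(z) = 2 + z (b(z) = -3 + (z - 1*(-5)) = -3 + (z + 5) = -3 + (5 + z) = 2 + z)
C = -11 (C = 4 - 1*15 = 4 - 15 = -11)
P(x) = -10 - 2*x
G(k) = -2 (G(k) = -3 + (1 + 0) = -3 + 1 = -2)
(P((b(-5) - 2)*5) + G(C))² = ((-10 - 2*((2 - 5) - 2)*5) - 2)² = ((-10 - 2*(-3 - 2)*5) - 2)² = ((-10 - (-10)*5) - 2)² = ((-10 - 2*(-25)) - 2)² = ((-10 + 50) - 2)² = (40 - 2)² = 38² = 1444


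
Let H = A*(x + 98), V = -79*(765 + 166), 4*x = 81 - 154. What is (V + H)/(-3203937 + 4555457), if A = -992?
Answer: -152661/1351520 ≈ -0.11296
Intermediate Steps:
x = -73/4 (x = (81 - 154)/4 = (¼)*(-73) = -73/4 ≈ -18.250)
V = -73549 (V = -79*931 = -73549)
H = -79112 (H = -992*(-73/4 + 98) = -992*319/4 = -79112)
(V + H)/(-3203937 + 4555457) = (-73549 - 79112)/(-3203937 + 4555457) = -152661/1351520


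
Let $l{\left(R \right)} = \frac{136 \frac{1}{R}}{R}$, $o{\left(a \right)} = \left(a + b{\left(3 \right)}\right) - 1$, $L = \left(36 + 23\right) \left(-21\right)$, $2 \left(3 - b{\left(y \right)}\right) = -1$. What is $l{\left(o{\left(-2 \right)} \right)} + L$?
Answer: $-695$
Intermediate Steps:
$b{\left(y \right)} = \frac{7}{2}$ ($b{\left(y \right)} = 3 - - \frac{1}{2} = 3 + \frac{1}{2} = \frac{7}{2}$)
$L = -1239$ ($L = 59 \left(-21\right) = -1239$)
$o{\left(a \right)} = \frac{5}{2} + a$ ($o{\left(a \right)} = \left(a + \frac{7}{2}\right) - 1 = \left(\frac{7}{2} + a\right) - 1 = \frac{5}{2} + a$)
$l{\left(R \right)} = \frac{136}{R^{2}}$
$l{\left(o{\left(-2 \right)} \right)} + L = \frac{136}{\left(\frac{5}{2} - 2\right)^{2}} - 1239 = 136 \frac{1}{(\frac{1}{2})^{2}} - 1239 = 136 \cdot 4 - 1239 = 544 - 1239 = -695$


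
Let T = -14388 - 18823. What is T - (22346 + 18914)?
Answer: -74471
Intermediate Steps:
T = -33211
T - (22346 + 18914) = -33211 - (22346 + 18914) = -33211 - 1*41260 = -33211 - 41260 = -74471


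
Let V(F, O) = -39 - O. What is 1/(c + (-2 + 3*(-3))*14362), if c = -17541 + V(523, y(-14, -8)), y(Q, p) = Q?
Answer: -1/175548 ≈ -5.6964e-6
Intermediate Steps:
c = -17566 (c = -17541 + (-39 - 1*(-14)) = -17541 + (-39 + 14) = -17541 - 25 = -17566)
1/(c + (-2 + 3*(-3))*14362) = 1/(-17566 + (-2 + 3*(-3))*14362) = 1/(-17566 + (-2 - 9)*14362) = 1/(-17566 - 11*14362) = 1/(-17566 - 157982) = 1/(-175548) = -1/175548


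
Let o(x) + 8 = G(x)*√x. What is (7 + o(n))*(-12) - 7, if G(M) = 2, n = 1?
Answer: -19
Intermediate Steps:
o(x) = -8 + 2*√x
(7 + o(n))*(-12) - 7 = (7 + (-8 + 2*√1))*(-12) - 7 = (7 + (-8 + 2*1))*(-12) - 7 = (7 + (-8 + 2))*(-12) - 7 = (7 - 6)*(-12) - 7 = 1*(-12) - 7 = -12 - 7 = -19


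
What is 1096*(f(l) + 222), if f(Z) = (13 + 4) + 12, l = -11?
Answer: 275096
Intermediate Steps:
f(Z) = 29 (f(Z) = 17 + 12 = 29)
1096*(f(l) + 222) = 1096*(29 + 222) = 1096*251 = 275096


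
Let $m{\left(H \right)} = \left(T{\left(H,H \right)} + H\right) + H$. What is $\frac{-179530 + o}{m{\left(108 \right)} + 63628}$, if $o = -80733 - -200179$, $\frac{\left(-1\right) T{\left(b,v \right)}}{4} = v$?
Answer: $- \frac{15021}{15853} \approx -0.94752$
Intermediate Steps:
$T{\left(b,v \right)} = - 4 v$
$o = 119446$ ($o = -80733 + 200179 = 119446$)
$m{\left(H \right)} = - 2 H$ ($m{\left(H \right)} = \left(- 4 H + H\right) + H = - 3 H + H = - 2 H$)
$\frac{-179530 + o}{m{\left(108 \right)} + 63628} = \frac{-179530 + 119446}{\left(-2\right) 108 + 63628} = - \frac{60084}{-216 + 63628} = - \frac{60084}{63412} = \left(-60084\right) \frac{1}{63412} = - \frac{15021}{15853}$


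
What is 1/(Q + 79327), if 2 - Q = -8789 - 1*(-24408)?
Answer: 1/63710 ≈ 1.5696e-5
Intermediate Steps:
Q = -15617 (Q = 2 - (-8789 - 1*(-24408)) = 2 - (-8789 + 24408) = 2 - 1*15619 = 2 - 15619 = -15617)
1/(Q + 79327) = 1/(-15617 + 79327) = 1/63710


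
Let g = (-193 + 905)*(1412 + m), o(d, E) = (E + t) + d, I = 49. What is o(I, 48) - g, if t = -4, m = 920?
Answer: -1660291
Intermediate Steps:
o(d, E) = -4 + E + d (o(d, E) = (E - 4) + d = (-4 + E) + d = -4 + E + d)
g = 1660384 (g = (-193 + 905)*(1412 + 920) = 712*2332 = 1660384)
o(I, 48) - g = (-4 + 48 + 49) - 1*1660384 = 93 - 1660384 = -1660291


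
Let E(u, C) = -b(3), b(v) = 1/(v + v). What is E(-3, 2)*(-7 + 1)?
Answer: 1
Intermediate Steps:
b(v) = 1/(2*v)
E(u, C) = -⅙ (E(u, C) = -1/(2*3) = -1*⅙ = -⅙)
E(-3, 2)*(-7 + 1) = -(-7 + 1)/6 = -⅙*(-6) = 1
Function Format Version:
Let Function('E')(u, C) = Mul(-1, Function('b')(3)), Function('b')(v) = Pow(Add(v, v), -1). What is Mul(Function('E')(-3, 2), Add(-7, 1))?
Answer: 1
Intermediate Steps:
Function('b')(v) = Mul(Rational(1, 2), Pow(v, -1)) (Function('b')(v) = Pow(Mul(2, v), -1) = Mul(Rational(1, 2), Pow(v, -1)))
Function('E')(u, C) = Rational(-1, 6) (Function('E')(u, C) = Mul(-1, Mul(Rational(1, 2), Pow(3, -1))) = Mul(-1, Mul(Rational(1, 2), Rational(1, 3))) = Mul(-1, Rational(1, 6)) = Rational(-1, 6))
Mul(Function('E')(-3, 2), Add(-7, 1)) = Mul(Rational(-1, 6), Add(-7, 1)) = Mul(Rational(-1, 6), -6) = 1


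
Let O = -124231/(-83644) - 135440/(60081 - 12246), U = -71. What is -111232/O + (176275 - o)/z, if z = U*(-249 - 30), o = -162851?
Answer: 587856849019940798/7112954279085 ≈ 82646.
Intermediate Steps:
O = -1077230695/800222148 (O = -124231*(-1/83644) - 135440/47835 = 124231/83644 - 135440*1/47835 = 124231/83644 - 27088/9567 = -1077230695/800222148 ≈ -1.3462)
z = 19809 (z = -71*(-249 - 30) = -71*(-279) = 19809)
-111232/O + (176275 - o)/z = -111232/(-1077230695/800222148) + (176275 - 1*(-162851))/19809 = -111232*(-800222148/1077230695) + (176275 + 162851)*(1/19809) = 89010309966336/1077230695 + 339126*(1/19809) = 89010309966336/1077230695 + 113042/6603 = 587856849019940798/7112954279085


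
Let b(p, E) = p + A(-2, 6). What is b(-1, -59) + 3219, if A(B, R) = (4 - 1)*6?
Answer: 3236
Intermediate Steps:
A(B, R) = 18 (A(B, R) = 3*6 = 18)
b(p, E) = 18 + p (b(p, E) = p + 18 = 18 + p)
b(-1, -59) + 3219 = (18 - 1) + 3219 = 17 + 3219 = 3236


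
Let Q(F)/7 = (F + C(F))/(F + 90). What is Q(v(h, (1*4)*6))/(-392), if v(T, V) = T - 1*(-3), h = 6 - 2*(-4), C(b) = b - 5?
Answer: -29/5992 ≈ -0.0048398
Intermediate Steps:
C(b) = -5 + b
h = 14 (h = 6 + 8 = 14)
v(T, V) = 3 + T (v(T, V) = T + 3 = 3 + T)
Q(F) = 7*(-5 + 2*F)/(90 + F) (Q(F) = 7*((F + (-5 + F))/(F + 90)) = 7*((-5 + 2*F)/(90 + F)) = 7*(-5 + 2*F)/(90 + F))
Q(v(h, (1*4)*6))/(-392) = (7*(-5 + 2*(3 + 14))/(90 + (3 + 14)))/(-392) = (7*(-5 + 2*17)/(90 + 17))*(-1/392) = (7*(-5 + 34)/107)*(-1/392) = (7*(1/107)*29)*(-1/392) = (203/107)*(-1/392) = -29/5992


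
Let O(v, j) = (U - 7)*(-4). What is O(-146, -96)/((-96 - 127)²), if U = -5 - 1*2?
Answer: 56/49729 ≈ 0.0011261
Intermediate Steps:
U = -7 (U = -5 - 2 = -7)
O(v, j) = 56 (O(v, j) = (-7 - 7)*(-4) = -14*(-4) = 56)
O(-146, -96)/((-96 - 127)²) = 56/((-96 - 127)²) = 56/((-223)²) = 56/49729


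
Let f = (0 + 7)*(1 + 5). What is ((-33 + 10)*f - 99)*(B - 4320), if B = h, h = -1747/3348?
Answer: 5135112985/1116 ≈ 4.6014e+6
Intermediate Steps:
f = 42 (f = 7*6 = 42)
h = -1747/3348 (h = -1747*1/3348 = -1747/3348 ≈ -0.52180)
B = -1747/3348 ≈ -0.52180
((-33 + 10)*f - 99)*(B - 4320) = ((-33 + 10)*42 - 99)*(-1747/3348 - 4320) = (-23*42 - 99)*(-14465107/3348) = (-966 - 99)*(-14465107/3348) = -1065*(-14465107/3348) = 5135112985/1116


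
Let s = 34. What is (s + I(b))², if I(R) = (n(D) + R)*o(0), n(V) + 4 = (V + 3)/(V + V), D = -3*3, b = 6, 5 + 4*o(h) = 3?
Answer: 38809/36 ≈ 1078.0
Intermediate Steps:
o(h) = -½ (o(h) = -5/4 + (¼)*3 = -5/4 + ¾ = -½)
D = -9
n(V) = -4 + (3 + V)/(2*V) (n(V) = -4 + (V + 3)/(V + V) = -4 + (3 + V)/((2*V)) = -4 + (3 + V)*(1/(2*V)) = -4 + (3 + V)/(2*V))
I(R) = 11/6 - R/2 (I(R) = ((½)*(3 - 7*(-9))/(-9) + R)*(-½) = ((½)*(-⅑)*(3 + 63) + R)*(-½) = ((½)*(-⅑)*66 + R)*(-½) = (-11/3 + R)*(-½) = 11/6 - R/2)
(s + I(b))² = (34 + (11/6 - ½*6))² = (34 + (11/6 - 3))² = (34 - 7/6)² = (197/6)² = 38809/36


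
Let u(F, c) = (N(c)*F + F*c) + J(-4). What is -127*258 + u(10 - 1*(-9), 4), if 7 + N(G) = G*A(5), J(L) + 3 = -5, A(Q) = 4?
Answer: -32527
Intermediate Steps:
J(L) = -8 (J(L) = -3 - 5 = -8)
N(G) = -7 + 4*G (N(G) = -7 + G*4 = -7 + 4*G)
u(F, c) = -8 + F*c + F*(-7 + 4*c) (u(F, c) = ((-7 + 4*c)*F + F*c) - 8 = (F*(-7 + 4*c) + F*c) - 8 = (F*c + F*(-7 + 4*c)) - 8 = -8 + F*c + F*(-7 + 4*c))
-127*258 + u(10 - 1*(-9), 4) = -127*258 + (-8 - 7*(10 - 1*(-9)) + 5*(10 - 1*(-9))*4) = -32766 + (-8 - 7*(10 + 9) + 5*(10 + 9)*4) = -32766 + (-8 - 7*19 + 5*19*4) = -32766 + (-8 - 133 + 380) = -32766 + 239 = -32527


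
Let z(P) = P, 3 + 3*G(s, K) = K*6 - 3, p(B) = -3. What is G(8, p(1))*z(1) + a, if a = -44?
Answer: -52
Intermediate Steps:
G(s, K) = -2 + 2*K (G(s, K) = -1 + (K*6 - 3)/3 = -1 + (6*K - 3)/3 = -1 + (-3 + 6*K)/3 = -1 + (-1 + 2*K) = -2 + 2*K)
G(8, p(1))*z(1) + a = (-2 + 2*(-3))*1 - 44 = (-2 - 6)*1 - 44 = -8*1 - 44 = -8 - 44 = -52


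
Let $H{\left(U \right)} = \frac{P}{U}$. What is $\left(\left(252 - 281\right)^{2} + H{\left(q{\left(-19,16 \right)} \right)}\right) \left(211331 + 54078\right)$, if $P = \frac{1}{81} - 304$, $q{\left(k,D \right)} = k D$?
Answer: $\frac{5502832818463}{24624} \approx 2.2347 \cdot 10^{8}$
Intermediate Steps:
$q{\left(k,D \right)} = D k$
$P = - \frac{24623}{81}$ ($P = \frac{1}{81} - 304 = - \frac{24623}{81} \approx -303.99$)
$H{\left(U \right)} = - \frac{24623}{81 U}$
$\left(\left(252 - 281\right)^{2} + H{\left(q{\left(-19,16 \right)} \right)}\right) \left(211331 + 54078\right) = \left(\left(252 - 281\right)^{2} - \frac{24623}{81 \cdot 16 \left(-19\right)}\right) \left(211331 + 54078\right) = \left(\left(-29\right)^{2} - \frac{24623}{81 \left(-304\right)}\right) 265409 = \left(841 - - \frac{24623}{24624}\right) 265409 = \left(841 + \frac{24623}{24624}\right) 265409 = \frac{20733407}{24624} \cdot 265409 = \frac{5502832818463}{24624}$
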